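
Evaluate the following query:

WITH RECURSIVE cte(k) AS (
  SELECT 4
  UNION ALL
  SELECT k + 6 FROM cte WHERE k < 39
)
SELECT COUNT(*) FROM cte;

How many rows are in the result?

7

Base: k=4.
Iteration 1: 4 < 39 holds -> k = 4 + 6 = 10.
Iteration 2: 10 < 39 holds -> k = 10 + 6 = 16.
Iteration 3: 16 < 39 holds -> k = 16 + 6 = 22.
Iteration 4: 22 < 39 holds -> k = 22 + 6 = 28.
Iteration 5: 28 < 39 holds -> k = 28 + 6 = 34.
Iteration 6: 34 < 39 holds -> k = 34 + 6 = 40.
Iteration 7: 40 < 39 fails; recursion stops.
Total rows emitted: 7.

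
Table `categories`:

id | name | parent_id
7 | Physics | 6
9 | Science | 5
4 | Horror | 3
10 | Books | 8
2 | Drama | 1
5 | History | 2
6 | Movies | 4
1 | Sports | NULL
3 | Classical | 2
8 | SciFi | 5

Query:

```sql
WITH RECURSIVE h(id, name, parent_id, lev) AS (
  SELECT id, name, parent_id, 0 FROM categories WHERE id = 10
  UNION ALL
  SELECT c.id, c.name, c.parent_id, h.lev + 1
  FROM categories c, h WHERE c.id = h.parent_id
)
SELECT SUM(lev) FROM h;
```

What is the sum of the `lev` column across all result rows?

10

Base: id=10 (Books), parent_id=8, lev 0.
Iteration 1: join on id=8 -> SciFi (id 8, parent_id=5, lev 1).
Iteration 2: join on id=5 -> History (id 5, parent_id=2, lev 2).
Iteration 3: join on id=2 -> Drama (id 2, parent_id=1, lev 3).
Iteration 4: join on id=1 -> Sports (id 1, parent_id=NULL, lev 4).
Iteration 5: parent_id is NULL; no match; recursion stops.
SUM(lev) = 0 + 1 + 2 + 3 + 4 = 10.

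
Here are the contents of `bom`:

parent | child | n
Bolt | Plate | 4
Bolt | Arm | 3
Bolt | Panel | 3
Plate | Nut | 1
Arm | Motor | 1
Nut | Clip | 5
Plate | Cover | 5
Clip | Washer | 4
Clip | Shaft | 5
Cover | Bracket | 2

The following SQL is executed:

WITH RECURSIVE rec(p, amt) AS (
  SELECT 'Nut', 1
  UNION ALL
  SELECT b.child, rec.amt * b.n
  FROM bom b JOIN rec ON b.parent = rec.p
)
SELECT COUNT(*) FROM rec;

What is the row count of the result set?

4

Base: (Nut, amt=1).
Iteration 1: components of {Nut} -> Clip = 1*5 = 5.
Iteration 2: components of {Clip} -> Shaft = 5*5 = 25, Washer = 5*4 = 20.
Iteration 3: no further components; recursion stops.
Total rows emitted: 4.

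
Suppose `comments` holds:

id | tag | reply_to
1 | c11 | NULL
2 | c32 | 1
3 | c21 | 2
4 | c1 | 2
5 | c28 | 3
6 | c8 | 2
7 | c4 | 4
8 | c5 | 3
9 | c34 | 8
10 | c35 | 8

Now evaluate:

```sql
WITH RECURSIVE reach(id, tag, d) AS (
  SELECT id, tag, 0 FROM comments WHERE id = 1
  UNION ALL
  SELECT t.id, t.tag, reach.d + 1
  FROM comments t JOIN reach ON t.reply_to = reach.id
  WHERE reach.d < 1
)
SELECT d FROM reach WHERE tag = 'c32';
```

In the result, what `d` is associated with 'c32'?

1

Base: id=1 (c11) at d 0.
Iteration 1: rows with reply_to in {1} -> c32 (id 2, d 1).
Iteration 2: d < 1 fails for all current rows; recursion stops.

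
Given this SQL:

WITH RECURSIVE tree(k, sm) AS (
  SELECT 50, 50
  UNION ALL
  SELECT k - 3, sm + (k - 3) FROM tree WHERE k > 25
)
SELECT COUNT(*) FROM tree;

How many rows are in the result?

Base: k=50, sm=50.
Iteration 1: 50 > 25 holds -> k = 50 - 3 = 47, sm = 50 + 47 = 97.
Iteration 2: 47 > 25 holds -> k = 47 - 3 = 44, sm = 97 + 44 = 141.
Iteration 3: 44 > 25 holds -> k = 44 - 3 = 41, sm = 141 + 41 = 182.
Iteration 4: 41 > 25 holds -> k = 41 - 3 = 38, sm = 182 + 38 = 220.
Iteration 5: 38 > 25 holds -> k = 38 - 3 = 35, sm = 220 + 35 = 255.
Iteration 6: 35 > 25 holds -> k = 35 - 3 = 32, sm = 255 + 32 = 287.
Iteration 7: 32 > 25 holds -> k = 32 - 3 = 29, sm = 287 + 29 = 316.
Iteration 8: 29 > 25 holds -> k = 29 - 3 = 26, sm = 316 + 26 = 342.
Iteration 9: 26 > 25 holds -> k = 26 - 3 = 23, sm = 342 + 23 = 365.
Iteration 10: 23 > 25 fails; recursion stops.
Total rows emitted: 10.

10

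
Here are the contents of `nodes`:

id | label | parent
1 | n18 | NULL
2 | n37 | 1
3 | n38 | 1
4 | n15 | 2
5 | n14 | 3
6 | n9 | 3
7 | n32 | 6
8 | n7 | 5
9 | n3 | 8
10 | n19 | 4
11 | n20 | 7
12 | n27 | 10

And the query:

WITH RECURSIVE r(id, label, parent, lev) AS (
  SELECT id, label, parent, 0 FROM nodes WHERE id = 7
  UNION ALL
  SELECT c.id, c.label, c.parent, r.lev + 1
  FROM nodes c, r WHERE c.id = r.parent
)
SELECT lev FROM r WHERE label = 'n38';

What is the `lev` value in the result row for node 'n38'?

2

Base: id=7 (n32), parent=6, lev 0.
Iteration 1: join on id=6 -> n9 (id 6, parent=3, lev 1).
Iteration 2: join on id=3 -> n38 (id 3, parent=1, lev 2).
Iteration 3: join on id=1 -> n18 (id 1, parent=NULL, lev 3).
Iteration 4: parent is NULL; no match; recursion stops.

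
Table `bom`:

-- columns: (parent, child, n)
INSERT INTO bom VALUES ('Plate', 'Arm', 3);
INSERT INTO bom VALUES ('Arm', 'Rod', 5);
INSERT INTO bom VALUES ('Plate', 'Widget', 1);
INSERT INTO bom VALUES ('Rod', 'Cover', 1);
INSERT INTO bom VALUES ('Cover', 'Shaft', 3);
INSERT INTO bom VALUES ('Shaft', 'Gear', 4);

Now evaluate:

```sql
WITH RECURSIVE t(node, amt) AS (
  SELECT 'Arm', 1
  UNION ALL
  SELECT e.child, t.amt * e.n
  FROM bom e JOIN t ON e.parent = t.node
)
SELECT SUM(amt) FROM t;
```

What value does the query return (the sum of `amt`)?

Base: (Arm, amt=1).
Iteration 1: components of {Arm} -> Rod = 1*5 = 5.
Iteration 2: components of {Rod} -> Cover = 5*1 = 5.
Iteration 3: components of {Cover} -> Shaft = 5*3 = 15.
Iteration 4: components of {Shaft} -> Gear = 15*4 = 60.
Iteration 5: no further components; recursion stops.
SUM(amt) = 1 + 5 + 5 + 15 + 60 = 86.

86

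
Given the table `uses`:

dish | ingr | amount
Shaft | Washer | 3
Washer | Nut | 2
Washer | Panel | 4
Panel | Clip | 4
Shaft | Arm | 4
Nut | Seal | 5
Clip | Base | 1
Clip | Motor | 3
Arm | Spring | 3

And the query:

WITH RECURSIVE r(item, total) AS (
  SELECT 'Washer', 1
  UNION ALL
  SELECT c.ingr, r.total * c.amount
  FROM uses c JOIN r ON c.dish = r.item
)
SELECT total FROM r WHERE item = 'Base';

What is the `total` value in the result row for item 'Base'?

Base: (Washer, total=1).
Iteration 1: components of {Washer} -> Nut = 1*2 = 2, Panel = 1*4 = 4.
Iteration 2: components of {Nut,Panel} -> Clip = 4*4 = 16, Seal = 2*5 = 10.
Iteration 3: components of {Clip,Seal} -> Base = 16*1 = 16, Motor = 16*3 = 48.
Iteration 4: no further components; recursion stops.

16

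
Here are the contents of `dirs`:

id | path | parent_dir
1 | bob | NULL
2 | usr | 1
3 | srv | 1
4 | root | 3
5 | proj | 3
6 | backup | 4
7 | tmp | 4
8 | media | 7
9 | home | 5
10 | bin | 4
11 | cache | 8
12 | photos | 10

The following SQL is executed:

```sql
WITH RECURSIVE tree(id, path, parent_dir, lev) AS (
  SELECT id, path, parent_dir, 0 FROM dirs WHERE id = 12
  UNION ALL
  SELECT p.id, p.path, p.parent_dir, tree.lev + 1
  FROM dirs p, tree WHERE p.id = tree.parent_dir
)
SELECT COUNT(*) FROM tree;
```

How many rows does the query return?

Base: id=12 (photos), parent_dir=10, lev 0.
Iteration 1: join on id=10 -> bin (id 10, parent_dir=4, lev 1).
Iteration 2: join on id=4 -> root (id 4, parent_dir=3, lev 2).
Iteration 3: join on id=3 -> srv (id 3, parent_dir=1, lev 3).
Iteration 4: join on id=1 -> bob (id 1, parent_dir=NULL, lev 4).
Iteration 5: parent_dir is NULL; no match; recursion stops.
Total rows emitted: 5.

5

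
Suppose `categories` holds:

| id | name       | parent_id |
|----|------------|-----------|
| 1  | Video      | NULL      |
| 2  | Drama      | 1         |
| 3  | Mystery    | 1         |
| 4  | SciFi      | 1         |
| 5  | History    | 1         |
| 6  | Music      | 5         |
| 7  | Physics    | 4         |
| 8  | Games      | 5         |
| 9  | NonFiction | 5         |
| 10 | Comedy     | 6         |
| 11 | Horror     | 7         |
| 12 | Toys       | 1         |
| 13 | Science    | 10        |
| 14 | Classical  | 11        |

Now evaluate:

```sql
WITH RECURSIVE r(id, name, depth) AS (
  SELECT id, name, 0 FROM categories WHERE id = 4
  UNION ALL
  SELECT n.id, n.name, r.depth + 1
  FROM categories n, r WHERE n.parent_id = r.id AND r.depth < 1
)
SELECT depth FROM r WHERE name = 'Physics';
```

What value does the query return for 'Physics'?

Base: id=4 (SciFi) at depth 0.
Iteration 1: rows with parent_id in {4} -> Physics (id 7, depth 1).
Iteration 2: depth < 1 fails for all current rows; recursion stops.

1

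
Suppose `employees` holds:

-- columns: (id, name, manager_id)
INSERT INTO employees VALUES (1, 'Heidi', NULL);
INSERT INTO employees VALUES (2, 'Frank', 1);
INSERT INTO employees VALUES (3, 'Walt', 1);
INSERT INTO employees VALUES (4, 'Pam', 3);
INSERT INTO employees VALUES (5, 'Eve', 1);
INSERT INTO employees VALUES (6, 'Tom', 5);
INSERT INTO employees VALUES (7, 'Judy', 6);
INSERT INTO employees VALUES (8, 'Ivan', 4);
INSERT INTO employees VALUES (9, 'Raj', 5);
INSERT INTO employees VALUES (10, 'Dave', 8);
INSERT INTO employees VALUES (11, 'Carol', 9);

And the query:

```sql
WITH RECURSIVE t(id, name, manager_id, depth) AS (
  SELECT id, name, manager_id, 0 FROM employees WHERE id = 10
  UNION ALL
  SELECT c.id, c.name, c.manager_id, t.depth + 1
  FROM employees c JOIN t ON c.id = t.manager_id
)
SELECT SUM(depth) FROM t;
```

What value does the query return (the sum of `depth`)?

Base: id=10 (Dave), manager_id=8, depth 0.
Iteration 1: join on id=8 -> Ivan (id 8, manager_id=4, depth 1).
Iteration 2: join on id=4 -> Pam (id 4, manager_id=3, depth 2).
Iteration 3: join on id=3 -> Walt (id 3, manager_id=1, depth 3).
Iteration 4: join on id=1 -> Heidi (id 1, manager_id=NULL, depth 4).
Iteration 5: manager_id is NULL; no match; recursion stops.
SUM(depth) = 0 + 1 + 2 + 3 + 4 = 10.

10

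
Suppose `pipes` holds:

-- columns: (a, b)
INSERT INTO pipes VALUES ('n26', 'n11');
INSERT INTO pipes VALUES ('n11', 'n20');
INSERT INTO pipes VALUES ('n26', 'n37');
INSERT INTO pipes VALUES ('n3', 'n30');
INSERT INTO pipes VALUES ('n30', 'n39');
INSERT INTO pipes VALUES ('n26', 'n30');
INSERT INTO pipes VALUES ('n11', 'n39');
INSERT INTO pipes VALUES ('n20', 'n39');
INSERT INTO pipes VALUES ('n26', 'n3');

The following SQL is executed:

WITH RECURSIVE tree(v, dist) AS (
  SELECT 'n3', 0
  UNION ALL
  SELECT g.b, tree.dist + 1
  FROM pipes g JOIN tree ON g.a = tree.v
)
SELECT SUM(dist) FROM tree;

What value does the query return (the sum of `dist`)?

Base: (n3, dist=0).
Iteration 1: edges from {n3} -> (n30, dist=1).
Iteration 2: edges from {n30} -> (n39, dist=2).
Iteration 3: no outgoing edges from {n39}; recursion stops.
SUM(dist) = 0 + 1 + 2 = 3.

3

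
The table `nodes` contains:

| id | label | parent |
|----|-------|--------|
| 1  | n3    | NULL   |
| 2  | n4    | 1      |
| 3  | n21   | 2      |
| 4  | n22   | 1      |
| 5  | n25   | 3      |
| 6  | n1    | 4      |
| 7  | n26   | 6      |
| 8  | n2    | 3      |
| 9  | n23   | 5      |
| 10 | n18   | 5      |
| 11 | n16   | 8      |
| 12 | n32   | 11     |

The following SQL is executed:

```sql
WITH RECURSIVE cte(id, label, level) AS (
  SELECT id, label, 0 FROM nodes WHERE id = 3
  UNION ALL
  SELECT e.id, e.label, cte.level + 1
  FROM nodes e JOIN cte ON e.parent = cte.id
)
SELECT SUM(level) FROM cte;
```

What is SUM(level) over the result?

11

Base: id=3 (n21) at level 0.
Iteration 1: rows with parent in {3} -> n25 (id 5, level 1), n2 (id 8, level 1).
Iteration 2: rows with parent in {5,8} -> n23 (id 9, level 2), n18 (id 10, level 2), n16 (id 11, level 2).
Iteration 3: rows with parent in {9,10,11} -> n32 (id 12, level 3).
Iteration 4: no rows with parent in {12}; recursion stops.
SUM(level) = 0 + 1 + 1 + 2 + 2 + 2 + 3 = 11.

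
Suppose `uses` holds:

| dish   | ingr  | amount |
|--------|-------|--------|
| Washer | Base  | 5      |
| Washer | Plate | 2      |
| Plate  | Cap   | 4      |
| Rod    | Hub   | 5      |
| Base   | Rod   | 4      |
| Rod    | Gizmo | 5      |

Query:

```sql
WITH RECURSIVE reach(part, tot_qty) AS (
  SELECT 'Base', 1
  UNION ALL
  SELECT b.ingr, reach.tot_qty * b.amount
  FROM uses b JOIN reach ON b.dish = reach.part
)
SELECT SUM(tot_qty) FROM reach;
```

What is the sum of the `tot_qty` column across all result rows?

Base: (Base, tot_qty=1).
Iteration 1: components of {Base} -> Rod = 1*4 = 4.
Iteration 2: components of {Rod} -> Gizmo = 4*5 = 20, Hub = 4*5 = 20.
Iteration 3: no further components; recursion stops.
SUM(tot_qty) = 1 + 4 + 20 + 20 = 45.

45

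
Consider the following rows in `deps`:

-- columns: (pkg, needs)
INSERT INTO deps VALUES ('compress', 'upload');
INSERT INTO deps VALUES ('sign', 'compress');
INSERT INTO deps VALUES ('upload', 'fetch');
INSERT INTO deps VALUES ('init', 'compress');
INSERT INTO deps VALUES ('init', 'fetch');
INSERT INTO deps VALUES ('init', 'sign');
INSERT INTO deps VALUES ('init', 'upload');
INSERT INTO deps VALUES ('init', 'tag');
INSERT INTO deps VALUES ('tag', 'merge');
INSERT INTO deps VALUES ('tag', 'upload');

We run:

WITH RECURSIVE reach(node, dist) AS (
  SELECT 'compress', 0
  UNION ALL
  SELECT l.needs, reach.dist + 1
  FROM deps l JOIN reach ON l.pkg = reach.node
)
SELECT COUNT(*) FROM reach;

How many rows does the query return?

Base: (compress, dist=0).
Iteration 1: edges from {compress} -> (upload, dist=1).
Iteration 2: edges from {upload} -> (fetch, dist=2).
Iteration 3: no outgoing edges from {fetch}; recursion stops.
Total rows emitted: 3.

3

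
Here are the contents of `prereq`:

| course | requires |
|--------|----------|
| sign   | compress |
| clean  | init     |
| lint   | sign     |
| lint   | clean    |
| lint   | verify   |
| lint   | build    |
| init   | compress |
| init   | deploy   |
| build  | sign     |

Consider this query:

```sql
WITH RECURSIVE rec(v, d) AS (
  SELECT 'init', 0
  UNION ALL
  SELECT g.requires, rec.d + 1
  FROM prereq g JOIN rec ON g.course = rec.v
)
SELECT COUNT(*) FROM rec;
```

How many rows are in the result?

3

Base: (init, d=0).
Iteration 1: edges from {init} -> (compress, d=1), (deploy, d=1).
Iteration 2: no outgoing edges from {compress,deploy}; recursion stops.
Total rows emitted: 3.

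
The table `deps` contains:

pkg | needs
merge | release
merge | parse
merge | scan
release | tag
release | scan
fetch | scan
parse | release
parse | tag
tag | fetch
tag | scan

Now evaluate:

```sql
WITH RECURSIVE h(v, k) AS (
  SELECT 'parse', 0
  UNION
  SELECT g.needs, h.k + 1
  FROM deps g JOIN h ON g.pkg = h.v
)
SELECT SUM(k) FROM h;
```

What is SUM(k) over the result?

18

Base: (parse, k=0).
Iteration 1: edges from {parse} -> (release, k=1), (tag, k=1).
Iteration 2: edges from {release,tag} -> (fetch, k=2), (scan, k=2), (tag, k=2). [UNION drops 1 duplicate row(s)]
Iteration 3: edges from {fetch,scan,tag} -> (fetch, k=3), (scan, k=3). [UNION drops 1 duplicate row(s)]
Iteration 4: edges from {fetch,scan} -> (scan, k=4).
Iteration 5: no outgoing edges from {scan}; recursion stops.
SUM(k) = 0 + 1 + 1 + 2 + 2 + 2 + 3 + 3 + 4 = 18.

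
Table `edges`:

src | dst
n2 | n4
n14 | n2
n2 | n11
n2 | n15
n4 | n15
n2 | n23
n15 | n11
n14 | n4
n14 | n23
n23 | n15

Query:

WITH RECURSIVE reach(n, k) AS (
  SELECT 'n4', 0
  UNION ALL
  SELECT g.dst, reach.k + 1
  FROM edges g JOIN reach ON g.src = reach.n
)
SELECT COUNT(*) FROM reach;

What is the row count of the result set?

Base: (n4, k=0).
Iteration 1: edges from {n4} -> (n15, k=1).
Iteration 2: edges from {n15} -> (n11, k=2).
Iteration 3: no outgoing edges from {n11}; recursion stops.
Total rows emitted: 3.

3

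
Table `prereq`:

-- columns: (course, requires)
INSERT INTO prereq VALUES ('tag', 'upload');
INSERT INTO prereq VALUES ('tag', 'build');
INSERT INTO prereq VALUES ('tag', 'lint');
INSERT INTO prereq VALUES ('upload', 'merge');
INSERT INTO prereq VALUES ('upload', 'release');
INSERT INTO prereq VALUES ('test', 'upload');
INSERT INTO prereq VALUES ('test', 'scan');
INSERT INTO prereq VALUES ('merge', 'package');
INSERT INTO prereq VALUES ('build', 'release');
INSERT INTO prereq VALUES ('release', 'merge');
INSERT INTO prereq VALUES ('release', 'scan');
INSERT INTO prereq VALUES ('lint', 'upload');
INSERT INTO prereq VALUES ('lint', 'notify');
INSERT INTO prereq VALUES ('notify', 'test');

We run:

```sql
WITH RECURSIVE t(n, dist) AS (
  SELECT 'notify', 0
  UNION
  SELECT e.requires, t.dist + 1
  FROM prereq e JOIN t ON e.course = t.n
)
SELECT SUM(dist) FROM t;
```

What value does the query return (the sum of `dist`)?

28

Base: (notify, dist=0).
Iteration 1: edges from {notify} -> (test, dist=1).
Iteration 2: edges from {test} -> (scan, dist=2), (upload, dist=2).
Iteration 3: edges from {scan,upload} -> (merge, dist=3), (release, dist=3).
Iteration 4: edges from {merge,release} -> (merge, dist=4), (package, dist=4), (scan, dist=4).
Iteration 5: edges from {merge,package,scan} -> (package, dist=5).
Iteration 6: no outgoing edges from {package}; recursion stops.
SUM(dist) = 0 + 1 + 2 + 2 + 3 + 3 + 4 + 4 + 4 + 5 = 28.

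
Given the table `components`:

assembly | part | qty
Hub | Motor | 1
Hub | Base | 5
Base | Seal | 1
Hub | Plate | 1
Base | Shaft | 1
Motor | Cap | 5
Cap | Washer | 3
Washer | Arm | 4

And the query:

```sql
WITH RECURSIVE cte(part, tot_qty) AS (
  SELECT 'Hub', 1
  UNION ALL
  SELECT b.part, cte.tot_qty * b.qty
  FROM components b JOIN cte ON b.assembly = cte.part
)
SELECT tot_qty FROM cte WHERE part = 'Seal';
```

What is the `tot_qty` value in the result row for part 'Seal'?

5

Base: (Hub, tot_qty=1).
Iteration 1: components of {Hub} -> Base = 1*5 = 5, Motor = 1*1 = 1, Plate = 1*1 = 1.
Iteration 2: components of {Base,Motor,Plate} -> Cap = 1*5 = 5, Seal = 5*1 = 5, Shaft = 5*1 = 5.
Iteration 3: components of {Cap,Seal,Shaft} -> Washer = 5*3 = 15.
Iteration 4: components of {Washer} -> Arm = 15*4 = 60.
Iteration 5: no further components; recursion stops.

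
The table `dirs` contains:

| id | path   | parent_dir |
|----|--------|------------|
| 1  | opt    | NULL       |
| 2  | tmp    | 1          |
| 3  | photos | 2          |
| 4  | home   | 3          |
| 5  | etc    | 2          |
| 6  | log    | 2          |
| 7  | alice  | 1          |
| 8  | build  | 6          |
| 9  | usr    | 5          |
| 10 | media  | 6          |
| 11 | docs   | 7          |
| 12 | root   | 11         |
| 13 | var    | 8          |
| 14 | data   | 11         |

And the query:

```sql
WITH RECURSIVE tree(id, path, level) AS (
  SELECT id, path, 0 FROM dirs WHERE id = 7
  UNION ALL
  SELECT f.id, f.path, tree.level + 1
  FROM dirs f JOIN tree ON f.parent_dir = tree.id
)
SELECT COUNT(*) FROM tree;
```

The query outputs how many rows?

Base: id=7 (alice) at level 0.
Iteration 1: rows with parent_dir in {7} -> docs (id 11, level 1).
Iteration 2: rows with parent_dir in {11} -> root (id 12, level 2), data (id 14, level 2).
Iteration 3: no rows with parent_dir in {12,14}; recursion stops.
Total rows emitted: 4.

4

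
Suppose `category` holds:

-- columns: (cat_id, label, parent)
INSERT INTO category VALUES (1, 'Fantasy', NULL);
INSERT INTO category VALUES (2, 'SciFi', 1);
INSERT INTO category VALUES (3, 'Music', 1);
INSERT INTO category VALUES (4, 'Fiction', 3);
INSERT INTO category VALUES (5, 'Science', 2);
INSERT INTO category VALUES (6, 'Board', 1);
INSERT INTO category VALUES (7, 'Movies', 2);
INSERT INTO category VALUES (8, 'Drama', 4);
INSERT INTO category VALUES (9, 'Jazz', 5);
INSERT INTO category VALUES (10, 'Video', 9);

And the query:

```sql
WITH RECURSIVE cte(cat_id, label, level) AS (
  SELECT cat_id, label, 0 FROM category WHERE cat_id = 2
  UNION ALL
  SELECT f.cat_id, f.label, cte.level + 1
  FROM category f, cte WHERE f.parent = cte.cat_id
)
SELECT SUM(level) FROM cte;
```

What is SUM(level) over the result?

Base: cat_id=2 (SciFi) at level 0.
Iteration 1: rows with parent in {2} -> Science (id 5, level 1), Movies (id 7, level 1).
Iteration 2: rows with parent in {5,7} -> Jazz (id 9, level 2).
Iteration 3: rows with parent in {9} -> Video (id 10, level 3).
Iteration 4: no rows with parent in {10}; recursion stops.
SUM(level) = 0 + 1 + 1 + 2 + 3 = 7.

7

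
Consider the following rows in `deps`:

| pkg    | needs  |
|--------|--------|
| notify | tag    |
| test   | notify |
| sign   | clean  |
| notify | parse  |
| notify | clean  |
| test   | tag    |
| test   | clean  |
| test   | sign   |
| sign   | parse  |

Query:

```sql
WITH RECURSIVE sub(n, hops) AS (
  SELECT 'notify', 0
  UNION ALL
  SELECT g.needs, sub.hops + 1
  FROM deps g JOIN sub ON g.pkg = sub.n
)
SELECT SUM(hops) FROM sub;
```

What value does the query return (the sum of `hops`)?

Base: (notify, hops=0).
Iteration 1: edges from {notify} -> (clean, hops=1), (parse, hops=1), (tag, hops=1).
Iteration 2: no outgoing edges from {clean,parse,tag}; recursion stops.
SUM(hops) = 0 + 1 + 1 + 1 = 3.

3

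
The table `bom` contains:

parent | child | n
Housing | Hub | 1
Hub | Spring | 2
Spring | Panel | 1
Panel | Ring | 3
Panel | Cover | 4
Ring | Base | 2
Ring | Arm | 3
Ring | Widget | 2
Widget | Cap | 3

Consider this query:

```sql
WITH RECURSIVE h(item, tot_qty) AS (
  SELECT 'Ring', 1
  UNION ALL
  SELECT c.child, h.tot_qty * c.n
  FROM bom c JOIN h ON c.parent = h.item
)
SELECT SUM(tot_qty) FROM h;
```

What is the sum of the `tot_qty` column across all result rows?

Base: (Ring, tot_qty=1).
Iteration 1: components of {Ring} -> Arm = 1*3 = 3, Base = 1*2 = 2, Widget = 1*2 = 2.
Iteration 2: components of {Arm,Base,Widget} -> Cap = 2*3 = 6.
Iteration 3: no further components; recursion stops.
SUM(tot_qty) = 1 + 2 + 3 + 2 + 6 = 14.

14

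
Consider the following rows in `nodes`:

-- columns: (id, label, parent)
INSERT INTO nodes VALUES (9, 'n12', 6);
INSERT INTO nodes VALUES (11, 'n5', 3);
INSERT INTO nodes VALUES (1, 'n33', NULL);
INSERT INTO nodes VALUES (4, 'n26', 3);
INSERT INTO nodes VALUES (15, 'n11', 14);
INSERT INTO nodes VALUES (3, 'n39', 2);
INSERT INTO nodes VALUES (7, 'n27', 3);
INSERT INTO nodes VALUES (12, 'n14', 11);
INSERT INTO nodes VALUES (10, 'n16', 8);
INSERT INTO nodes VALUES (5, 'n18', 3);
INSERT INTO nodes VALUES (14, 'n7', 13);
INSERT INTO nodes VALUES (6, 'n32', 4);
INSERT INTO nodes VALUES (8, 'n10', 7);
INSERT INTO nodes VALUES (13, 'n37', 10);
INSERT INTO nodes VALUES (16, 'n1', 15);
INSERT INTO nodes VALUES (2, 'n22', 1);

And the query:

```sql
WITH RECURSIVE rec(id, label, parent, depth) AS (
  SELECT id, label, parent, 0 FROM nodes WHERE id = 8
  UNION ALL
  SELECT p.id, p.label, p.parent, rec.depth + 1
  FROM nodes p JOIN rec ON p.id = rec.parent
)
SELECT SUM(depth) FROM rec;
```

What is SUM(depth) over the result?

Base: id=8 (n10), parent=7, depth 0.
Iteration 1: join on id=7 -> n27 (id 7, parent=3, depth 1).
Iteration 2: join on id=3 -> n39 (id 3, parent=2, depth 2).
Iteration 3: join on id=2 -> n22 (id 2, parent=1, depth 3).
Iteration 4: join on id=1 -> n33 (id 1, parent=NULL, depth 4).
Iteration 5: parent is NULL; no match; recursion stops.
SUM(depth) = 0 + 1 + 2 + 3 + 4 = 10.

10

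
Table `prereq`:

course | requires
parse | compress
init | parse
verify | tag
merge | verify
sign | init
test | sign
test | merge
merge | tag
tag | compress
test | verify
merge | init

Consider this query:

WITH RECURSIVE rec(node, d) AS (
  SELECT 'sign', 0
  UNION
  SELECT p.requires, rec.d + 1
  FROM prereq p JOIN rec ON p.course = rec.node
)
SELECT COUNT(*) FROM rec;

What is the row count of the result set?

Base: (sign, d=0).
Iteration 1: edges from {sign} -> (init, d=1).
Iteration 2: edges from {init} -> (parse, d=2).
Iteration 3: edges from {parse} -> (compress, d=3).
Iteration 4: no outgoing edges from {compress}; recursion stops.
Total rows emitted: 4.

4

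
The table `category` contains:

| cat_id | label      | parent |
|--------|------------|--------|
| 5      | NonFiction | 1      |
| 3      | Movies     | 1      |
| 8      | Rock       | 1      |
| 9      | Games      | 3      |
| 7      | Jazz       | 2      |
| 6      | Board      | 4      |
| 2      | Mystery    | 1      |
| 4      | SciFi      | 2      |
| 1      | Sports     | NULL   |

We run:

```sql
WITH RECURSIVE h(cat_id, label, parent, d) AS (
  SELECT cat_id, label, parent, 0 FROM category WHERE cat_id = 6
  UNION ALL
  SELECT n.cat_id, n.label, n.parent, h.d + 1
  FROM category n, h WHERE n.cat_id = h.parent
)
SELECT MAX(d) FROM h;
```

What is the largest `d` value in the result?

3

Base: cat_id=6 (Board), parent=4, d 0.
Iteration 1: join on cat_id=4 -> SciFi (id 4, parent=2, d 1).
Iteration 2: join on cat_id=2 -> Mystery (id 2, parent=1, d 2).
Iteration 3: join on cat_id=1 -> Sports (id 1, parent=NULL, d 3).
Iteration 4: parent is NULL; no match; recursion stops.
d values: 0, 1, 2, 3; the maximum is 3.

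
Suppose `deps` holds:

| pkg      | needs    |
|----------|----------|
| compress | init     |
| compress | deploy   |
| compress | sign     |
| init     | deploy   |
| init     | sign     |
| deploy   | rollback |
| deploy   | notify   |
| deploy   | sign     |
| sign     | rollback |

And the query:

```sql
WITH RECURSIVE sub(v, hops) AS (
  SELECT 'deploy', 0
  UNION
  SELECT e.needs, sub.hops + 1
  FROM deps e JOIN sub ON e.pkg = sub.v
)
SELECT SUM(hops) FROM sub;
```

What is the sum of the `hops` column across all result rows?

5

Base: (deploy, hops=0).
Iteration 1: edges from {deploy} -> (notify, hops=1), (rollback, hops=1), (sign, hops=1).
Iteration 2: edges from {notify,rollback,sign} -> (rollback, hops=2).
Iteration 3: no outgoing edges from {rollback}; recursion stops.
SUM(hops) = 0 + 1 + 1 + 1 + 2 = 5.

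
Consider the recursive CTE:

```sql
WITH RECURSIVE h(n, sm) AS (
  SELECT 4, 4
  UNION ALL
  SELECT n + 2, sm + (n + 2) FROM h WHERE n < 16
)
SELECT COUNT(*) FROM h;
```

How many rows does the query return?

Base: n=4, sm=4.
Iteration 1: 4 < 16 holds -> n = 4 + 2 = 6, sm = 4 + 6 = 10.
Iteration 2: 6 < 16 holds -> n = 6 + 2 = 8, sm = 10 + 8 = 18.
Iteration 3: 8 < 16 holds -> n = 8 + 2 = 10, sm = 18 + 10 = 28.
Iteration 4: 10 < 16 holds -> n = 10 + 2 = 12, sm = 28 + 12 = 40.
Iteration 5: 12 < 16 holds -> n = 12 + 2 = 14, sm = 40 + 14 = 54.
Iteration 6: 14 < 16 holds -> n = 14 + 2 = 16, sm = 54 + 16 = 70.
Iteration 7: 16 < 16 fails; recursion stops.
Total rows emitted: 7.

7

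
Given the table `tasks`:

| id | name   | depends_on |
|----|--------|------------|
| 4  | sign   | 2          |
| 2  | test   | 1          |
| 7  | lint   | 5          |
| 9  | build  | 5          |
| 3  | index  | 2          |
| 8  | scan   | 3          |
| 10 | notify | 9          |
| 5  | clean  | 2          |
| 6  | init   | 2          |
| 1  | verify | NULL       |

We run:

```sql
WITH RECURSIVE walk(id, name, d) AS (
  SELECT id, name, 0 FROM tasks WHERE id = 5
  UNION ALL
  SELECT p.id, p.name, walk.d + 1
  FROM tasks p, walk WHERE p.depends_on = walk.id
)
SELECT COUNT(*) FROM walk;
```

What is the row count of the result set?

4

Base: id=5 (clean) at d 0.
Iteration 1: rows with depends_on in {5} -> lint (id 7, d 1), build (id 9, d 1).
Iteration 2: rows with depends_on in {7,9} -> notify (id 10, d 2).
Iteration 3: no rows with depends_on in {10}; recursion stops.
Total rows emitted: 4.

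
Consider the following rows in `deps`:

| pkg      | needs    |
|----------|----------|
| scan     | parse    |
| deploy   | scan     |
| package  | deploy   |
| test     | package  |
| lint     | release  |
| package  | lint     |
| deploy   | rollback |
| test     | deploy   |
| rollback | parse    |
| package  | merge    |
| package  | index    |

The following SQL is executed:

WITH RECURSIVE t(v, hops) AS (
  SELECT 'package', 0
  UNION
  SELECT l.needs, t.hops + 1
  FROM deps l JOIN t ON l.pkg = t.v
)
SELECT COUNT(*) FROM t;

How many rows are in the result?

9

Base: (package, hops=0).
Iteration 1: edges from {package} -> (deploy, hops=1), (index, hops=1), (lint, hops=1), (merge, hops=1).
Iteration 2: edges from {deploy,index,lint,merge} -> (release, hops=2), (rollback, hops=2), (scan, hops=2).
Iteration 3: edges from {release,rollback,scan} -> (parse, hops=3). [UNION drops 1 duplicate row(s)]
Iteration 4: no outgoing edges from {parse}; recursion stops.
Total rows emitted: 9.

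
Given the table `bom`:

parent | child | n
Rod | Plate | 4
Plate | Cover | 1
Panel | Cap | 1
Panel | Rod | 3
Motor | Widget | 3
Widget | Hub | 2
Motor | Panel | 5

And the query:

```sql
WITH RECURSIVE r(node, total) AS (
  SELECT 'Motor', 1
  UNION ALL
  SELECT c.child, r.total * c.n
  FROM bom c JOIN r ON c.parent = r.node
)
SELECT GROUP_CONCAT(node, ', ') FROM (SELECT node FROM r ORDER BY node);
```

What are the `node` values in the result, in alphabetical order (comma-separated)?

Cap, Cover, Hub, Motor, Panel, Plate, Rod, Widget

Base: (Motor, total=1).
Iteration 1: components of {Motor} -> Panel = 1*5 = 5, Widget = 1*3 = 3.
Iteration 2: components of {Panel,Widget} -> Cap = 5*1 = 5, Hub = 3*2 = 6, Rod = 5*3 = 15.
Iteration 3: components of {Cap,Hub,Rod} -> Plate = 15*4 = 60.
Iteration 4: components of {Plate} -> Cover = 60*1 = 60.
Iteration 5: no further components; recursion stops.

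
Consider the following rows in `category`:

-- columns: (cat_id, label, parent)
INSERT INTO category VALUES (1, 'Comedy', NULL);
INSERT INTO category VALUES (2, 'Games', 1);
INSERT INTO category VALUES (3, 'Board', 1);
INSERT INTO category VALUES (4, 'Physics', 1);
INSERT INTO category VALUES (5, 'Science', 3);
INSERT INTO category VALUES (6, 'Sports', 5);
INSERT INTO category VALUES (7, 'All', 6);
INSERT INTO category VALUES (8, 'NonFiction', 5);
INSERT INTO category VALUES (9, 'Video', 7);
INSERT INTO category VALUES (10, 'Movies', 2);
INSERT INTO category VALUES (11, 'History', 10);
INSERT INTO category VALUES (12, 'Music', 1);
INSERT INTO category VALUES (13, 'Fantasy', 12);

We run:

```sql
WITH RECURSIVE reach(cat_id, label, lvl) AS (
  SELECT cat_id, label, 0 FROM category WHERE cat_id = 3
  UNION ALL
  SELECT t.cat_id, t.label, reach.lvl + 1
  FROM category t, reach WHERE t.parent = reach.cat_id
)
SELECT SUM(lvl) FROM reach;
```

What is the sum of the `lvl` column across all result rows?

12

Base: cat_id=3 (Board) at lvl 0.
Iteration 1: rows with parent in {3} -> Science (id 5, lvl 1).
Iteration 2: rows with parent in {5} -> Sports (id 6, lvl 2), NonFiction (id 8, lvl 2).
Iteration 3: rows with parent in {6,8} -> All (id 7, lvl 3).
Iteration 4: rows with parent in {7} -> Video (id 9, lvl 4).
Iteration 5: no rows with parent in {9}; recursion stops.
SUM(lvl) = 0 + 1 + 2 + 2 + 3 + 4 = 12.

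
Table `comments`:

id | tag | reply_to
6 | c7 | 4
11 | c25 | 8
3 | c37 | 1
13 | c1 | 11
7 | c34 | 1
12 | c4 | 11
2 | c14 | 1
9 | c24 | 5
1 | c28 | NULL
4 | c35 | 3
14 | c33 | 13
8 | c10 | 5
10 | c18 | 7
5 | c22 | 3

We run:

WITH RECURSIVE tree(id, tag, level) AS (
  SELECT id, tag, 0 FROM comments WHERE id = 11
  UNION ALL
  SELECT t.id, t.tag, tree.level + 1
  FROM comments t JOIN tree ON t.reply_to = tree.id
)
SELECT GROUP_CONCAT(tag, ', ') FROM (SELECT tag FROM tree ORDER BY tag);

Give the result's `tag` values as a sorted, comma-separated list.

c1, c25, c33, c4

Base: id=11 (c25) at level 0.
Iteration 1: rows with reply_to in {11} -> c4 (id 12, level 1), c1 (id 13, level 1).
Iteration 2: rows with reply_to in {12,13} -> c33 (id 14, level 2).
Iteration 3: no rows with reply_to in {14}; recursion stops.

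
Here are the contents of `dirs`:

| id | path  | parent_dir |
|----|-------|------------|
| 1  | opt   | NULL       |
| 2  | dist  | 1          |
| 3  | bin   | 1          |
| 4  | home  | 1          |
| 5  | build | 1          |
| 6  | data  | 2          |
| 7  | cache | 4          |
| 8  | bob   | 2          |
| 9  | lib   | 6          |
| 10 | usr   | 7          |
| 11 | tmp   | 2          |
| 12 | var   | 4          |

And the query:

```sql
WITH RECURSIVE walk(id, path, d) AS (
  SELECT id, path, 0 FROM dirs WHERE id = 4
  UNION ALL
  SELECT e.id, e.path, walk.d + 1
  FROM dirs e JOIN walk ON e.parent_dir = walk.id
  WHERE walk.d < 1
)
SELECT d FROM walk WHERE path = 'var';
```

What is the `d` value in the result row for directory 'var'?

Base: id=4 (home) at d 0.
Iteration 1: rows with parent_dir in {4} -> cache (id 7, d 1), var (id 12, d 1).
Iteration 2: d < 1 fails for all current rows; recursion stops.

1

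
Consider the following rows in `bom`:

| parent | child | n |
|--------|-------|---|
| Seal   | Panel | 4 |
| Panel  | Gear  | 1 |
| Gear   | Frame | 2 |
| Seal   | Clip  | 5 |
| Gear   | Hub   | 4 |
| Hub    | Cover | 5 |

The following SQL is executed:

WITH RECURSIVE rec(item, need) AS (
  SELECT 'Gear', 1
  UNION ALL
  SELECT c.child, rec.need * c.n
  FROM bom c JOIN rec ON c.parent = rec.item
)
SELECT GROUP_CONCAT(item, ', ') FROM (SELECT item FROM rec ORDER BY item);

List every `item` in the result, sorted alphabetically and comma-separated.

Cover, Frame, Gear, Hub

Base: (Gear, need=1).
Iteration 1: components of {Gear} -> Frame = 1*2 = 2, Hub = 1*4 = 4.
Iteration 2: components of {Frame,Hub} -> Cover = 4*5 = 20.
Iteration 3: no further components; recursion stops.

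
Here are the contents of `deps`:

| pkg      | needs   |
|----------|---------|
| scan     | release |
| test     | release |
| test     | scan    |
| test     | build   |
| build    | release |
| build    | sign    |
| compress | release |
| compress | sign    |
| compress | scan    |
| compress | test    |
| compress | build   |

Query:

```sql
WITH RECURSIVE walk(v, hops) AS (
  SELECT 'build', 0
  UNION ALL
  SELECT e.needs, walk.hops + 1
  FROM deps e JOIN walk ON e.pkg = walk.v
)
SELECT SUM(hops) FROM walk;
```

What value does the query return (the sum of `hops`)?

2

Base: (build, hops=0).
Iteration 1: edges from {build} -> (release, hops=1), (sign, hops=1).
Iteration 2: no outgoing edges from {release,sign}; recursion stops.
SUM(hops) = 0 + 1 + 1 = 2.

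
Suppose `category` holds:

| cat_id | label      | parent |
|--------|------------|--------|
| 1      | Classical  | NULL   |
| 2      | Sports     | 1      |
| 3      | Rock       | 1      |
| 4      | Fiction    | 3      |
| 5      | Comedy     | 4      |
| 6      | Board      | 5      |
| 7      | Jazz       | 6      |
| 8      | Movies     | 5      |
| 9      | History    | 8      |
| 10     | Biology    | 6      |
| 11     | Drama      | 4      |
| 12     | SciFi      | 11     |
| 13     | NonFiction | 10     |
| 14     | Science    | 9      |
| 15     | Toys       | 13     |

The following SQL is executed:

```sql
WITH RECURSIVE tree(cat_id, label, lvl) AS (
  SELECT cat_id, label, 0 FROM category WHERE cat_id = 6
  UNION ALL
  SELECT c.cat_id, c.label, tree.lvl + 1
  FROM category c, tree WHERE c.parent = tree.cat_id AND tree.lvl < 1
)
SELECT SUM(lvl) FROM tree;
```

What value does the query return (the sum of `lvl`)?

Base: cat_id=6 (Board) at lvl 0.
Iteration 1: rows with parent in {6} -> Jazz (id 7, lvl 1), Biology (id 10, lvl 1).
Iteration 2: lvl < 1 fails for all current rows; recursion stops.
SUM(lvl) = 0 + 1 + 1 = 2.

2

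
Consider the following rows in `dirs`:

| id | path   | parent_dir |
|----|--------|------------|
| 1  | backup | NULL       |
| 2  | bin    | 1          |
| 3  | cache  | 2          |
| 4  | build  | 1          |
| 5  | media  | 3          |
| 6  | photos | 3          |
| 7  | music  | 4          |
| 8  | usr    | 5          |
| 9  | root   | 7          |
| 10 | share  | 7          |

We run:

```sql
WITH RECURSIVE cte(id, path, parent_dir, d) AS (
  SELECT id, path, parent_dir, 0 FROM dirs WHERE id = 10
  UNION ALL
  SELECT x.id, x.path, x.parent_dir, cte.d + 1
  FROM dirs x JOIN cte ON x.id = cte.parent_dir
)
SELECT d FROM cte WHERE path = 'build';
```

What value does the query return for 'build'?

2

Base: id=10 (share), parent_dir=7, d 0.
Iteration 1: join on id=7 -> music (id 7, parent_dir=4, d 1).
Iteration 2: join on id=4 -> build (id 4, parent_dir=1, d 2).
Iteration 3: join on id=1 -> backup (id 1, parent_dir=NULL, d 3).
Iteration 4: parent_dir is NULL; no match; recursion stops.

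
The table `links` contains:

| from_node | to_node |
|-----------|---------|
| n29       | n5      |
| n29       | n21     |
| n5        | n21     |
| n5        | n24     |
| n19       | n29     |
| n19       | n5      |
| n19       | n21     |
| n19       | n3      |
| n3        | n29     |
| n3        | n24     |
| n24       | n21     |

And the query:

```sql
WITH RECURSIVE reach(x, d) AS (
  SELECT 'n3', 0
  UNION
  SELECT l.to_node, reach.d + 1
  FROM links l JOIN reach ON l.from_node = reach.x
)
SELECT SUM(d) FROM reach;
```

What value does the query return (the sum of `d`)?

16

Base: (n3, d=0).
Iteration 1: edges from {n3} -> (n24, d=1), (n29, d=1).
Iteration 2: edges from {n24,n29} -> (n21, d=2), (n5, d=2). [UNION drops 1 duplicate row(s)]
Iteration 3: edges from {n21,n5} -> (n21, d=3), (n24, d=3).
Iteration 4: edges from {n21,n24} -> (n21, d=4).
Iteration 5: no outgoing edges from {n21}; recursion stops.
SUM(d) = 0 + 1 + 1 + 2 + 2 + 3 + 3 + 4 = 16.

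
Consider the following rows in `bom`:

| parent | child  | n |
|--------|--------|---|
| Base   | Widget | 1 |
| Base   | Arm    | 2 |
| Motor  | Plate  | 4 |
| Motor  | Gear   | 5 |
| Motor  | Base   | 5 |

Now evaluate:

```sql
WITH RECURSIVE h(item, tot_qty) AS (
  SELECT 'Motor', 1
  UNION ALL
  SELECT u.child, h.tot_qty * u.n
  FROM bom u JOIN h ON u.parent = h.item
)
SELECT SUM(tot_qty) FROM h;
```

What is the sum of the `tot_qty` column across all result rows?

Base: (Motor, tot_qty=1).
Iteration 1: components of {Motor} -> Base = 1*5 = 5, Gear = 1*5 = 5, Plate = 1*4 = 4.
Iteration 2: components of {Base,Gear,Plate} -> Arm = 5*2 = 10, Widget = 5*1 = 5.
Iteration 3: no further components; recursion stops.
SUM(tot_qty) = 1 + 5 + 4 + 5 + 10 + 5 = 30.

30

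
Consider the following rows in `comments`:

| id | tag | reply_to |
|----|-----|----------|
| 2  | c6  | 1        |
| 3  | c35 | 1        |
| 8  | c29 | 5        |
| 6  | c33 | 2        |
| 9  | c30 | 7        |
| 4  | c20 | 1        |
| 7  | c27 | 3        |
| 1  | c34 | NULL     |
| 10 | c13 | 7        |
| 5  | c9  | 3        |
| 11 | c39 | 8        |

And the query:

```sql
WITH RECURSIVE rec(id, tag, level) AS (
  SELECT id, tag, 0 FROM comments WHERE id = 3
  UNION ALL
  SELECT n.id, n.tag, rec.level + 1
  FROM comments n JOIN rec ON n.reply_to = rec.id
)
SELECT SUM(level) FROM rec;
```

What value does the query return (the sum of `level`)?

11

Base: id=3 (c35) at level 0.
Iteration 1: rows with reply_to in {3} -> c9 (id 5, level 1), c27 (id 7, level 1).
Iteration 2: rows with reply_to in {5,7} -> c29 (id 8, level 2), c30 (id 9, level 2), c13 (id 10, level 2).
Iteration 3: rows with reply_to in {8,9,10} -> c39 (id 11, level 3).
Iteration 4: no rows with reply_to in {11}; recursion stops.
SUM(level) = 0 + 1 + 1 + 2 + 2 + 2 + 3 = 11.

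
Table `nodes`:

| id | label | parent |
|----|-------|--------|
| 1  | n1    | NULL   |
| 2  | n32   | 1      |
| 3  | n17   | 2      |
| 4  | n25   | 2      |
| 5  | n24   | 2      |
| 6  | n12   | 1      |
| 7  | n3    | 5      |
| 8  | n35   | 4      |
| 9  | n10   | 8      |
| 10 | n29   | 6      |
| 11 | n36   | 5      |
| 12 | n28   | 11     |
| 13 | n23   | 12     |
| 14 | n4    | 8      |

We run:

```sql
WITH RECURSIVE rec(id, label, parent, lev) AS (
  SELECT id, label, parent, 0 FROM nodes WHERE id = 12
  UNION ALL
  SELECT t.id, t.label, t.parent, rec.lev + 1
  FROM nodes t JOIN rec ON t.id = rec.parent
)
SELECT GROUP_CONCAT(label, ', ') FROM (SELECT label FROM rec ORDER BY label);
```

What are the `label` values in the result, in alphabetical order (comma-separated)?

n1, n24, n28, n32, n36

Base: id=12 (n28), parent=11, lev 0.
Iteration 1: join on id=11 -> n36 (id 11, parent=5, lev 1).
Iteration 2: join on id=5 -> n24 (id 5, parent=2, lev 2).
Iteration 3: join on id=2 -> n32 (id 2, parent=1, lev 3).
Iteration 4: join on id=1 -> n1 (id 1, parent=NULL, lev 4).
Iteration 5: parent is NULL; no match; recursion stops.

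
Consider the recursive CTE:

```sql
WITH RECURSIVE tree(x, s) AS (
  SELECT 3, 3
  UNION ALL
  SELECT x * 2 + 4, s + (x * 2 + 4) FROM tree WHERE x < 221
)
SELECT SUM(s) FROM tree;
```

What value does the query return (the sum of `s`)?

Base: x=3, s=3.
Iteration 1: 3 < 221 holds -> x = 3 * 2 + 4 = 10, s = 3 + 10 = 13.
Iteration 2: 10 < 221 holds -> x = 10 * 2 + 4 = 24, s = 13 + 24 = 37.
Iteration 3: 24 < 221 holds -> x = 24 * 2 + 4 = 52, s = 37 + 52 = 89.
Iteration 4: 52 < 221 holds -> x = 52 * 2 + 4 = 108, s = 89 + 108 = 197.
Iteration 5: 108 < 221 holds -> x = 108 * 2 + 4 = 220, s = 197 + 220 = 417.
Iteration 6: 220 < 221 holds -> x = 220 * 2 + 4 = 444, s = 417 + 444 = 861.
Iteration 7: 444 < 221 fails; recursion stops.
SUM(s) = 3 + 13 + 37 + 89 + 197 + 417 + 861 = 1617.

1617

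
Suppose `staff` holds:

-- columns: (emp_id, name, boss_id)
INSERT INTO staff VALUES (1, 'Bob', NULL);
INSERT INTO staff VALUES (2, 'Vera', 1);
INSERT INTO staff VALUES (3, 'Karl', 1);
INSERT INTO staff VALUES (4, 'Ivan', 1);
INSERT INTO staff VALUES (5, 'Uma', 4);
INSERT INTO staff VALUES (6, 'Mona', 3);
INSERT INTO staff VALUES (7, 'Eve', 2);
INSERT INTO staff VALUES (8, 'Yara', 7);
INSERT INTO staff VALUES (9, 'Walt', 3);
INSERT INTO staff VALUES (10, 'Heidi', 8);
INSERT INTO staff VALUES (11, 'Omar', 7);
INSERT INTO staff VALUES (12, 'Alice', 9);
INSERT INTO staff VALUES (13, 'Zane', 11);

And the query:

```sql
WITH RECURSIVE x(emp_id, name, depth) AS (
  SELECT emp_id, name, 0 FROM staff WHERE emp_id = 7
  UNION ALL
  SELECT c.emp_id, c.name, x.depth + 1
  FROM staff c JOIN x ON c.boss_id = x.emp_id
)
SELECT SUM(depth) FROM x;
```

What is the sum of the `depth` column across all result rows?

6

Base: emp_id=7 (Eve) at depth 0.
Iteration 1: rows with boss_id in {7} -> Yara (id 8, depth 1), Omar (id 11, depth 1).
Iteration 2: rows with boss_id in {8,11} -> Heidi (id 10, depth 2), Zane (id 13, depth 2).
Iteration 3: no rows with boss_id in {10,13}; recursion stops.
SUM(depth) = 0 + 1 + 1 + 2 + 2 = 6.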